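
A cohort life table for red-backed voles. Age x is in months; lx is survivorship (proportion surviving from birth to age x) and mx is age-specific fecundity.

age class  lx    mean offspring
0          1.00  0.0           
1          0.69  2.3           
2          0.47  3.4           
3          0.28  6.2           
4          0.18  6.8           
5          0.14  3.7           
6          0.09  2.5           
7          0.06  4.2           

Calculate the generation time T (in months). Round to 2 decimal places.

2.88

lx·mx: 0, 1.587, 1.598, 1.736, 1.224, 0.518, 0.225, 0.252 → R0 = 7.14
x·lx·mx: 0, 1.587, 3.196, 5.208, 4.896, 2.59, 1.35, 1.764 → Σ = 20.591
T = 20.591 / 7.14 = 2.883894… → 2.88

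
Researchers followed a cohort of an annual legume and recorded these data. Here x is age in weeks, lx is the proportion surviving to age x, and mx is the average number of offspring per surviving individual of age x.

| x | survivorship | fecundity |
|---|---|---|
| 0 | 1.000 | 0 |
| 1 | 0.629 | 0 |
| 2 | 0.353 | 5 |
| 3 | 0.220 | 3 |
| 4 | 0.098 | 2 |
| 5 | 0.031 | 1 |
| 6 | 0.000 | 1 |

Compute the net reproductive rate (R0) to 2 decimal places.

lx·mx by age: 0, 0, 1.765, 0.66, 0.196, 0.031, 0
R0 = Σ lx·mx = 2.652 → 2.65

2.65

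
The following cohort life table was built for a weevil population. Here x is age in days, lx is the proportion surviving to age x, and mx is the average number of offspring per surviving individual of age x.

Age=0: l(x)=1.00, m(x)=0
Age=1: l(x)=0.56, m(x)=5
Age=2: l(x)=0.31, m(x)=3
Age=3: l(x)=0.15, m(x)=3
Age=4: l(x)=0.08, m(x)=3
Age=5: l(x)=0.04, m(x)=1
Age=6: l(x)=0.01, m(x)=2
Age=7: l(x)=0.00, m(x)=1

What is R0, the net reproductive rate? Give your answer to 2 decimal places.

lx·mx by age: 0, 2.8, 0.93, 0.45, 0.24, 0.04, 0.02, 0
R0 = Σ lx·mx = 4.48 → 4.48

4.48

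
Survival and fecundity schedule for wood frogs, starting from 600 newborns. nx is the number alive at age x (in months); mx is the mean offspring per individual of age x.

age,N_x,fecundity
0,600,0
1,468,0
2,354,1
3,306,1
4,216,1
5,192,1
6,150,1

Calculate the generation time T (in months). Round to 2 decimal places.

lx = nx/n0 = nx/600: 1, 0.78, 0.59, 0.51, 0.36, 0.32, 0.25
lx·mx: 0, 0, 0.59, 0.51, 0.36, 0.32, 0.25 → R0 = 2.03
x·lx·mx: 0, 0, 1.18, 1.53, 1.44, 1.6, 1.5 → Σ = 7.25
T = 7.25 / 2.03 = 3.571429… → 3.57

3.57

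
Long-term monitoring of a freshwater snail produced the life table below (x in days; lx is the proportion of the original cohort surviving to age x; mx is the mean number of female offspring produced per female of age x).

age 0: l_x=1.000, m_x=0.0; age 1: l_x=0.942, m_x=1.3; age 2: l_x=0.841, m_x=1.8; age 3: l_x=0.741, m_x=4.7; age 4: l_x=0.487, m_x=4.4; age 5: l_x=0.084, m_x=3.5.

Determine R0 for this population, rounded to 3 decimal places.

lx·mx by age: 0, 1.2246, 1.5138, 3.4827, 2.1428, 0.294
R0 = Σ lx·mx = 8.6579 → 8.658

8.658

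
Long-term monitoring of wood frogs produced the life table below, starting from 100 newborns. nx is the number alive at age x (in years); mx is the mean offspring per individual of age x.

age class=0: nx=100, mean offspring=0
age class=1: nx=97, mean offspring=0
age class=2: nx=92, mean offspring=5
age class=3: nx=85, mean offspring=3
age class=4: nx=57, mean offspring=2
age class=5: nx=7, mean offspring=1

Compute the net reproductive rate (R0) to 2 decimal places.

8.36

lx = nx/n0 = nx/100: 1, 0.97, 0.92, 0.85, 0.57, 0.07
lx·mx by age: 0, 0, 4.6, 2.55, 1.14, 0.07
R0 = Σ lx·mx = 8.36 → 8.36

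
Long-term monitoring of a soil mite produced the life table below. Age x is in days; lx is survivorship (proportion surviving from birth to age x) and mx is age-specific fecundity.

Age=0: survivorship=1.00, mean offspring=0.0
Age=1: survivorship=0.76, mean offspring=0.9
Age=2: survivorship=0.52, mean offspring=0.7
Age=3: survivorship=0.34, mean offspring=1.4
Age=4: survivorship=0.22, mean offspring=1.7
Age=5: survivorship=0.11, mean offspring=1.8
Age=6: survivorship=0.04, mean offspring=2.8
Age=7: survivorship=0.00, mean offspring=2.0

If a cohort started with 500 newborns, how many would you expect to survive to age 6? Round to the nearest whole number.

20

Expected survivors = N0 · l_6 = 500 × 0.04 = 20 → 20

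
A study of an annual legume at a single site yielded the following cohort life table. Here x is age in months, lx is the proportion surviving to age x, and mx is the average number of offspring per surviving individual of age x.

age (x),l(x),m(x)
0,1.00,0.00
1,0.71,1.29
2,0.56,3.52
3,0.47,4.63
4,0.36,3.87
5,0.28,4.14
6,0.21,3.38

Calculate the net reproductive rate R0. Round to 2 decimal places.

8.33

lx·mx by age: 0, 0.9159, 1.9712, 2.1761, 1.3932, 1.1592, 0.7098
R0 = Σ lx·mx = 8.3254 → 8.33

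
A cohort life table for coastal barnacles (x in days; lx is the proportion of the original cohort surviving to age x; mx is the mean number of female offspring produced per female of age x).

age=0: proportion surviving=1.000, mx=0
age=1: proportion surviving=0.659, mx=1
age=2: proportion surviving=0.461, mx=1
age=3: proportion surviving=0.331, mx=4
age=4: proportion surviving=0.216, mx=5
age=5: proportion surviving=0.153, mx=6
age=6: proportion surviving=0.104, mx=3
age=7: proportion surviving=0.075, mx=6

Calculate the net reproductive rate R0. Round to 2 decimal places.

lx·mx by age: 0, 0.659, 0.461, 1.324, 1.08, 0.918, 0.312, 0.45
R0 = Σ lx·mx = 5.204 → 5.20

5.20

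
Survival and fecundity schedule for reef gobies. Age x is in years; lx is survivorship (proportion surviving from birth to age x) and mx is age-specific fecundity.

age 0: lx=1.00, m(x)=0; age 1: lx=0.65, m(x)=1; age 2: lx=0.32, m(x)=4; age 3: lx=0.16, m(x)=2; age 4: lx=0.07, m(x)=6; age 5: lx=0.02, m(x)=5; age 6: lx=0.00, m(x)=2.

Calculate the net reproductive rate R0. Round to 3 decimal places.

2.770

lx·mx by age: 0, 0.65, 1.28, 0.32, 0.42, 0.1, 0
R0 = Σ lx·mx = 2.77 → 2.770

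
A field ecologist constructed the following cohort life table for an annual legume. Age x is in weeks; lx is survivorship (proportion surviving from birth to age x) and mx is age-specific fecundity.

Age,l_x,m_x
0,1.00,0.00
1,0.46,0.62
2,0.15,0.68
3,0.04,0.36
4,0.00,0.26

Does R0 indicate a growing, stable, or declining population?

declining

R0 = Σ lx·mx = 0 + 0.2852 + 0.102 + 0.0144 + 0 = 0.4016
R0 < 1, so the population is declining.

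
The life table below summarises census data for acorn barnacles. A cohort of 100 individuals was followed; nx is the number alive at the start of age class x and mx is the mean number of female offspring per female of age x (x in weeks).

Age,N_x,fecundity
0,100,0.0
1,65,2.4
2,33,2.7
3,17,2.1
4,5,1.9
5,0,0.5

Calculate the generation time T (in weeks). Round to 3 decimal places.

lx = nx/n0 = nx/100: 1, 0.65, 0.33, 0.17, 0.05, 0
lx·mx: 0, 1.56, 0.891, 0.357, 0.095, 0 → R0 = 2.903
x·lx·mx: 0, 1.56, 1.782, 1.071, 0.38, 0 → Σ = 4.793
T = 4.793 / 2.903 = 1.651051… → 1.651

1.651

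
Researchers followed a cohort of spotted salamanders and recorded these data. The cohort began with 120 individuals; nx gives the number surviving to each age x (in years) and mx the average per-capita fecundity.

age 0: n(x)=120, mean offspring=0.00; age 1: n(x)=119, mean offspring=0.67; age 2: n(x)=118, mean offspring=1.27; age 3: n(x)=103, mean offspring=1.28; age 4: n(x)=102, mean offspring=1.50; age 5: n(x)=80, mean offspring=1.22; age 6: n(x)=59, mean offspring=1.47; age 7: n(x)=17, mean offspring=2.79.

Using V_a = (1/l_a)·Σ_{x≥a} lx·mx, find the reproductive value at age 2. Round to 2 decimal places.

5.65

lx = nx/n0 = nx/120: 1, 0.99167…, 0.98333…, 0.85833…, 0.85, 0.66667…, 0.49167…, 0.14167…
lx·mx for x ≥ 2: 1.248833…, 1.098667…, 1.275, 0.813333…, 0.72275…, 0.39525… → sum = 5.553833…
V_2 = 5.553833… / l_2 = 5.553833… / 0.983333… = 5.647966… → 5.65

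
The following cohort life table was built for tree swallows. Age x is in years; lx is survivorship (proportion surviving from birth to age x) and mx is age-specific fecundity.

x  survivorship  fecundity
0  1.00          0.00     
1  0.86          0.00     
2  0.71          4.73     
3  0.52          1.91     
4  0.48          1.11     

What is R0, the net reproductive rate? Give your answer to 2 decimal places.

lx·mx by age: 0, 0, 3.3583, 0.9932, 0.5328
R0 = Σ lx·mx = 4.8843 → 4.88

4.88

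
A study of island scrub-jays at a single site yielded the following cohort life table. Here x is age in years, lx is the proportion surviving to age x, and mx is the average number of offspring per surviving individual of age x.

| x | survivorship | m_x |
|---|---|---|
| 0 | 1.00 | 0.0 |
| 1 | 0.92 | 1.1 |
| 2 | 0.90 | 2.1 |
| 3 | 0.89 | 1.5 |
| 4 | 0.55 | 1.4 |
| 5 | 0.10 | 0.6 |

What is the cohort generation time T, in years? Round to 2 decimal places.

lx·mx: 0, 1.012, 1.89, 1.335, 0.77, 0.06 → R0 = 5.067
x·lx·mx: 0, 1.012, 3.78, 4.005, 3.08, 0.3 → Σ = 12.177
T = 12.177 / 5.067 = 2.403197… → 2.40

2.40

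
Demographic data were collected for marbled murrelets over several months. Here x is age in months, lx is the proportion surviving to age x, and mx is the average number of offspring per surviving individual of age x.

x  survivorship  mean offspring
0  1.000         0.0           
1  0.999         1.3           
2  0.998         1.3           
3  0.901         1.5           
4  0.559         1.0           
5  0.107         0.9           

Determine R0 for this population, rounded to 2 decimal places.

lx·mx by age: 0, 1.2987, 1.2974, 1.3515, 0.559, 0.0963
R0 = Σ lx·mx = 4.6029 → 4.60

4.60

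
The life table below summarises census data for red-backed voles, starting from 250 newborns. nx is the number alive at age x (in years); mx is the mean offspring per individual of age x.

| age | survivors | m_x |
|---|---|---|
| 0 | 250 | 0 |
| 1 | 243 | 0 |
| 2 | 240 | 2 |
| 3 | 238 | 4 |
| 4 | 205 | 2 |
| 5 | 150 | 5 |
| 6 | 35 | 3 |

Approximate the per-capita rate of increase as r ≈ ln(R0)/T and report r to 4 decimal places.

lx = nx/n0 = nx/250: 1, 0.972, 0.96, 0.952, 0.82, 0.6, 0.14
R0 = Σ lx·mx = 0 + 0 + 1.92 + 3.808 + 1.64 + 3 + 0.42 = 10.788
Σ x·lx·mx = 39.344; T = 39.344/10.788 = 3.64702…
r ≈ ln(R0)/T = ln(10.788)/3.64702… = 0.652159… → 0.6522

0.6522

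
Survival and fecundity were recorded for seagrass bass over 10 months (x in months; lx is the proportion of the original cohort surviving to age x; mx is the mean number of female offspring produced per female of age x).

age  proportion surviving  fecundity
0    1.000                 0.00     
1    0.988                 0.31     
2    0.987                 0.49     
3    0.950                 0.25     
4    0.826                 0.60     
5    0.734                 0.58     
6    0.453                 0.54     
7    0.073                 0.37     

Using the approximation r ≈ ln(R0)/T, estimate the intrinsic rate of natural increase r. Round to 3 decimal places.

0.228

R0 = Σ lx·mx = 0 + 0.30628 + 0.48363 + 0.2375 + 0.4956 + 0.42572 + 0.24462 + 0.02701 = 2.22036
Σ x·lx·mx = 7.75383; T = 7.75383/2.22036 = 3.49215…
r ≈ ln(R0)/T = ln(2.22036)/3.49215… = 0.22842… → 0.228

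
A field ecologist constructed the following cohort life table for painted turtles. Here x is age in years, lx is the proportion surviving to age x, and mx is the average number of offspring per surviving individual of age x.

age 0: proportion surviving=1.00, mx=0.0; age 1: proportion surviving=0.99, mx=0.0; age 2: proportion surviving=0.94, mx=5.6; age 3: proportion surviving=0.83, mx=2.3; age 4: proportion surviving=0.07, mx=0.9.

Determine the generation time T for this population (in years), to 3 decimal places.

2.281

lx·mx: 0, 0, 5.264, 1.909, 0.063 → R0 = 7.236
x·lx·mx: 0, 0, 10.528, 5.727, 0.252 → Σ = 16.507
T = 16.507 / 7.236 = 2.281233… → 2.281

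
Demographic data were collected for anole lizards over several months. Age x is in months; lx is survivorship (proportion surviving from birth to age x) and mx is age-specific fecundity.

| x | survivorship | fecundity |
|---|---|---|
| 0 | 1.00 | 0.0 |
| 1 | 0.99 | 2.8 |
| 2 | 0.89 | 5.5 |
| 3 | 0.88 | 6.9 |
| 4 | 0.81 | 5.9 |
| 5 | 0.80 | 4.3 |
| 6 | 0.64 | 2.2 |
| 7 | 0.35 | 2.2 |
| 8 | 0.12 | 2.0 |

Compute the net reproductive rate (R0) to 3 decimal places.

lx·mx by age: 0, 2.772, 4.895, 6.072, 4.779, 3.44, 1.408, 0.77, 0.24
R0 = Σ lx·mx = 24.376 → 24.376

24.376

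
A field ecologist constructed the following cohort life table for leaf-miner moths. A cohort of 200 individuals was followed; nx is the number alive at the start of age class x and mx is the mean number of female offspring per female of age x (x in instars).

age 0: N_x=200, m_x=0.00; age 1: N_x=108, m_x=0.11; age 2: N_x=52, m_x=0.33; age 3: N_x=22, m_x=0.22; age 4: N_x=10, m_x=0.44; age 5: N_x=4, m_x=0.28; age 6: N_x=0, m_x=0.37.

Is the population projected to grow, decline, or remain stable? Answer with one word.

declining

lx = nx/n0 = nx/200: 1, 0.54, 0.26, 0.11, 0.05, 0.02, 0
R0 = Σ lx·mx = 0 + 0.0594 + 0.0858 + 0.0242 + 0.022 + 0.0056 + 0 = 0.197
R0 < 1, so the population is declining.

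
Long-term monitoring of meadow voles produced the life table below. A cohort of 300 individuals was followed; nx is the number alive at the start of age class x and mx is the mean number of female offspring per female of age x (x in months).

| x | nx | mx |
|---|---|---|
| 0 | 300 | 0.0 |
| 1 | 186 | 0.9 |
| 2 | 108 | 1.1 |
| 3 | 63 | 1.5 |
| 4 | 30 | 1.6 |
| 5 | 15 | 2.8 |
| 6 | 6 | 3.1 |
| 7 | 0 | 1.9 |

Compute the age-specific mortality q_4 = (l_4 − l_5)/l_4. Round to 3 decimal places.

0.500

lx = nx/n0 = nx/300: 1, 0.62, 0.36, 0.21, 0.1, 0.05, 0.02, 0
q_4 = (l_4 − l_5) / l_4 = (0.1 − 0.05) / 0.1
     = 0.05 / 0.1 = 0.5 → 0.500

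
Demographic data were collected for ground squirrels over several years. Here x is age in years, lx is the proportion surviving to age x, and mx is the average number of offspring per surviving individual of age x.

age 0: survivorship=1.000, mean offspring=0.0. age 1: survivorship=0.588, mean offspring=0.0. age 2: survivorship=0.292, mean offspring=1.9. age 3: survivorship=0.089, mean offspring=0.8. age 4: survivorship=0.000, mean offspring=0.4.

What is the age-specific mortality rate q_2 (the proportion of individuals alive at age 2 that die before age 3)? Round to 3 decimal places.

0.695

q_2 = (l_2 − l_3) / l_2 = (0.292 − 0.089) / 0.292
     = 0.203 / 0.292 = 0.695205… → 0.695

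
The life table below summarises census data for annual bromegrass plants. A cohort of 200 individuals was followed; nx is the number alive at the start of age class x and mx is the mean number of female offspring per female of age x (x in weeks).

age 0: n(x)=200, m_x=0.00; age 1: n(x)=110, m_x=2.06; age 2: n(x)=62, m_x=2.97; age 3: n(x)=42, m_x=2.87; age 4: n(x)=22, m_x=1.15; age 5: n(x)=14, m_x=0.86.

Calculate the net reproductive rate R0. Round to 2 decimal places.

2.84

lx = nx/n0 = nx/200: 1, 0.55, 0.31, 0.21, 0.11, 0.07
lx·mx by age: 0, 1.133, 0.9207, 0.6027, 0.1265, 0.0602
R0 = Σ lx·mx = 2.8431 → 2.84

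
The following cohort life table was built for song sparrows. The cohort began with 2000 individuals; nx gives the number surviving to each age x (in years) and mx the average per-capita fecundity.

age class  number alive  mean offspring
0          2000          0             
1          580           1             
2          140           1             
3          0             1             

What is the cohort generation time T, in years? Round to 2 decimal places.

lx = nx/n0 = nx/2000: 1, 0.29, 0.07, 0
lx·mx: 0, 0.29, 0.07, 0 → R0 = 0.36
x·lx·mx: 0, 0.29, 0.14, 0 → Σ = 0.43
T = 0.43 / 0.36 = 1.194444… → 1.19

1.19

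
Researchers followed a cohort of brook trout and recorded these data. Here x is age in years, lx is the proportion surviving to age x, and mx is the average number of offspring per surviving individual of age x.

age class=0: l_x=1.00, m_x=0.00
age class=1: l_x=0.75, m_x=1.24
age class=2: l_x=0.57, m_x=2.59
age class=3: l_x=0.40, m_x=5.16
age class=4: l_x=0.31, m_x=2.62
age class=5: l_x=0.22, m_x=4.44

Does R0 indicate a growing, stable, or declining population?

R0 = Σ lx·mx = 0 + 0.93 + 1.4763 + 2.064 + 0.8122 + 0.9768 = 6.2593
R0 > 1, so the population is growing.

growing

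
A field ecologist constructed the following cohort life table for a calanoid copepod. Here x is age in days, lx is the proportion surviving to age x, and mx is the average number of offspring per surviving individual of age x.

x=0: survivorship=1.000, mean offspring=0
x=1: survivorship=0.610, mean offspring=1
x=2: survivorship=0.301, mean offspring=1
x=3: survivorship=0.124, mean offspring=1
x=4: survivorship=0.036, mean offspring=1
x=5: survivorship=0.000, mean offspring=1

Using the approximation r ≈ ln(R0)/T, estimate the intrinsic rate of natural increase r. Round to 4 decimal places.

R0 = Σ lx·mx = 0 + 0.61 + 0.301 + 0.124 + 0.036 + 0 = 1.071
Σ x·lx·mx = 1.728; T = 1.728/1.071 = 1.61345…
r ≈ ln(R0)/T = ln(1.071)/1.61345… = 0.042513… → 0.0425

0.0425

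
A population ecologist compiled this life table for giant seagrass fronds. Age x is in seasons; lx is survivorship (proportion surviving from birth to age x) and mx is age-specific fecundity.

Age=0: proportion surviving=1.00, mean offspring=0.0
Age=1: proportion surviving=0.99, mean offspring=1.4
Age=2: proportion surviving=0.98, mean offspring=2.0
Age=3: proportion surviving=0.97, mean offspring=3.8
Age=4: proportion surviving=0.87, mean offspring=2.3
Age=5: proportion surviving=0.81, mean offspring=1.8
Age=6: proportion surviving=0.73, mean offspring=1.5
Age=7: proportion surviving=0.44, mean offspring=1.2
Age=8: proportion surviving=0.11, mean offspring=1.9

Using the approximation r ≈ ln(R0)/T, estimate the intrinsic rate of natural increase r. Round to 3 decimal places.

R0 = Σ lx·mx = 0 + 1.386 + 1.96 + 3.686 + 2.001 + 1.458 + 1.095 + 0.528 + 0.209 = 12.323
Σ x·lx·mx = 43.596; T = 43.596/12.323 = 3.53777…
r ≈ ln(R0)/T = ln(12.323)/3.53777… = 0.7099… → 0.710

0.710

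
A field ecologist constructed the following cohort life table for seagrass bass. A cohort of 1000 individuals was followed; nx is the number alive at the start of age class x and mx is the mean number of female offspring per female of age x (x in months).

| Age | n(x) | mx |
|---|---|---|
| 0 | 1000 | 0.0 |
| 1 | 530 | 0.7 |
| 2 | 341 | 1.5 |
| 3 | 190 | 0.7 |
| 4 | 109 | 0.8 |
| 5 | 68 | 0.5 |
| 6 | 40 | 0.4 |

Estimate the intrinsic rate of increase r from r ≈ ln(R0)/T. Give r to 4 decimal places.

0.0680

lx = nx/n0 = nx/1000: 1, 0.53, 0.341, 0.19, 0.109, 0.068, 0.04
R0 = Σ lx·mx = 0 + 0.371 + 0.5115 + 0.133 + 0.0872 + 0.034 + 0.016 = 1.1527
Σ x·lx·mx = 2.4078; T = 2.4078/1.1527 = 2.08883…
r ≈ ln(R0)/T = ln(1.1527)/2.08883… = 0.068032… → 0.0680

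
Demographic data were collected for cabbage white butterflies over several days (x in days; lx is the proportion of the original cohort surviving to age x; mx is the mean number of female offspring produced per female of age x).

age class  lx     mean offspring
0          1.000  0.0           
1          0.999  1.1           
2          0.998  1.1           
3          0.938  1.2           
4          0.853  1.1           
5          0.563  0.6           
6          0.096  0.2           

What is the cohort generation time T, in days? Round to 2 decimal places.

2.65

lx·mx: 0, 1.0989, 1.0978, 1.1256, 0.9383, 0.3378, 0.0192 → R0 = 4.6176
x·lx·mx: 0, 1.0989, 2.1956, 3.3768, 3.7532, 1.689, 0.1152 → Σ = 12.2287
T = 12.2287 / 4.6176 = 2.64828… → 2.65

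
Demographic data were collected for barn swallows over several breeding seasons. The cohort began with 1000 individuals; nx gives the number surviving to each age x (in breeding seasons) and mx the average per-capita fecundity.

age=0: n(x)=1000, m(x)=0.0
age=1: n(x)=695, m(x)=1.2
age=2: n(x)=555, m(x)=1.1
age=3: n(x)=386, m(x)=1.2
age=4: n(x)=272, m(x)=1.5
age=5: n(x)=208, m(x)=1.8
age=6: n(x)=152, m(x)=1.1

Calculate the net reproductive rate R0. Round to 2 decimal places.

lx = nx/n0 = nx/1000: 1, 0.695, 0.555, 0.386, 0.272, 0.208, 0.152
lx·mx by age: 0, 0.834, 0.6105, 0.4632, 0.408, 0.3744, 0.1672
R0 = Σ lx·mx = 2.8573 → 2.86

2.86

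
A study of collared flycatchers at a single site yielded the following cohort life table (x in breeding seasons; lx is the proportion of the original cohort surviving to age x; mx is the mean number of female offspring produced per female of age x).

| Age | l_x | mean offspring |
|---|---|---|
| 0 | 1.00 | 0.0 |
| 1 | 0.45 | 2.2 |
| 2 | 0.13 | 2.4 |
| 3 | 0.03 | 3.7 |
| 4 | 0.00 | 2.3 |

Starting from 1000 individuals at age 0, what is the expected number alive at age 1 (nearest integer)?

450

Expected survivors = N0 · l_1 = 1000 × 0.45 = 450 → 450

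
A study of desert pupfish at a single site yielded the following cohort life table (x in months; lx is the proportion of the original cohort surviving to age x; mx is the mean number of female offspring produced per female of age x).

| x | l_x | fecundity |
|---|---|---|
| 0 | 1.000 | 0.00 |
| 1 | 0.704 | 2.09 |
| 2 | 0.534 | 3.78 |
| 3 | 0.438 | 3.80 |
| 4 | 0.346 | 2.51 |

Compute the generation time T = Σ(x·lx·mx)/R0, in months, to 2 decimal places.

lx·mx: 0, 1.47136, 2.01852, 1.6644, 0.86846 → R0 = 6.02274
x·lx·mx: 0, 1.47136, 4.03704, 4.9932, 3.47384 → Σ = 13.97544
T = 13.97544 / 6.02274 = 2.320446… → 2.32

2.32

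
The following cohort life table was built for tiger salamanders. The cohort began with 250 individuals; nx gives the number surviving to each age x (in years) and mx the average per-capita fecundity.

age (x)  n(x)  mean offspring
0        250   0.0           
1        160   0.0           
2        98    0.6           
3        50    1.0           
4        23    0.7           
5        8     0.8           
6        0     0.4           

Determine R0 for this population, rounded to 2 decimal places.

lx = nx/n0 = nx/250: 1, 0.64, 0.392, 0.2, 0.092, 0.032, 0
lx·mx by age: 0, 0, 0.2352, 0.2, 0.0644, 0.0256, 0
R0 = Σ lx·mx = 0.5252 → 0.53

0.53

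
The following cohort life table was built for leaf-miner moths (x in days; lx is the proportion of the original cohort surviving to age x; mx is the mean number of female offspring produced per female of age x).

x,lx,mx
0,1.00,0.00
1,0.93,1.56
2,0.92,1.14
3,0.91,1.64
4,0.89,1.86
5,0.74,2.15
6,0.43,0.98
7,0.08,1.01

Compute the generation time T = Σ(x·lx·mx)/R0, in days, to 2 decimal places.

lx·mx: 0, 1.4508, 1.0488, 1.4924, 1.6554, 1.591, 0.4214, 0.0808 → R0 = 7.7406
x·lx·mx: 0, 1.4508, 2.0976, 4.4772, 6.6216, 7.955, 2.5284, 0.5656 → Σ = 25.6962
T = 25.6962 / 7.7406 = 3.319665… → 3.32

3.32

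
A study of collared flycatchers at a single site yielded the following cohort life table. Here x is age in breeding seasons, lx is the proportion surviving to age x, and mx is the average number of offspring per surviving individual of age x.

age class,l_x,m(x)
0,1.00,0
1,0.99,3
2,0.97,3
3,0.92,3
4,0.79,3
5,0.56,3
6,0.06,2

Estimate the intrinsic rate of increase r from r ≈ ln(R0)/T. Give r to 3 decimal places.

0.916

R0 = Σ lx·mx = 0 + 2.97 + 2.91 + 2.76 + 2.37 + 1.68 + 0.12 = 12.81
Σ x·lx·mx = 35.67; T = 35.67/12.81 = 2.78454…
r ≈ ln(R0)/T = ln(12.81)/2.78454… = 0.91585… → 0.916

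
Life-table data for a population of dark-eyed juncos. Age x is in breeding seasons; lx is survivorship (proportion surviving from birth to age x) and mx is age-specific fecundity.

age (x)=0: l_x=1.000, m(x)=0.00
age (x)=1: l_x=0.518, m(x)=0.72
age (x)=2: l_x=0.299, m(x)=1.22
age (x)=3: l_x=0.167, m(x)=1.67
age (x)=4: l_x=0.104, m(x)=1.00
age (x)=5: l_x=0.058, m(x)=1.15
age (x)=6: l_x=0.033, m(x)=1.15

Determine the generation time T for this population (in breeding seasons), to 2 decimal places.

2.38

lx·mx: 0, 0.37296, 0.36478, 0.27889, 0.104, 0.0667, 0.03795 → R0 = 1.22528
x·lx·mx: 0, 0.37296, 0.72956, 0.83667, 0.416, 0.3335, 0.2277 → Σ = 2.91639
T = 2.91639 / 1.22528 = 2.380182… → 2.38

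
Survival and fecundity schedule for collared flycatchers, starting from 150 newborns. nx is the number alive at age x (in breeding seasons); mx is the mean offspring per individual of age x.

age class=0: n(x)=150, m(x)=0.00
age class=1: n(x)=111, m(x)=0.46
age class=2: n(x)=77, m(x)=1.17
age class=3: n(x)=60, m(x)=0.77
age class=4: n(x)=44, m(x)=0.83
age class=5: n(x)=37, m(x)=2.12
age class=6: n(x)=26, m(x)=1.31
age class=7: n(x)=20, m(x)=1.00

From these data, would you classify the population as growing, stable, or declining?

growing

lx = nx/n0 = nx/150: 1, 0.74, 0.51333…, 0.4, 0.29333…, 0.24667…, 0.17333…, 0.13333…
R0 = Σ lx·mx = 0 + 0.3404 + 0.6006… + 0.308 + 0.243467… + 0.522933… + 0.227067… + 0.133333… = 2.3758…
R0 > 1, so the population is growing.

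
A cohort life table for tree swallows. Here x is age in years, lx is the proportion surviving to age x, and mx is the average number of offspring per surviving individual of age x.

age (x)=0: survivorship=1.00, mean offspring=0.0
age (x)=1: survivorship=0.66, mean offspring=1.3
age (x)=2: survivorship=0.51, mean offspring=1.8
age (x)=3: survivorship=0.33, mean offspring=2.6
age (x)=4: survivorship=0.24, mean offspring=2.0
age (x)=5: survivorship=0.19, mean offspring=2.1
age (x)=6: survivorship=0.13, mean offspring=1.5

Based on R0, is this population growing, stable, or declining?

growing

R0 = Σ lx·mx = 0 + 0.858 + 0.918 + 0.858 + 0.48 + 0.399 + 0.195 = 3.708
R0 > 1, so the population is growing.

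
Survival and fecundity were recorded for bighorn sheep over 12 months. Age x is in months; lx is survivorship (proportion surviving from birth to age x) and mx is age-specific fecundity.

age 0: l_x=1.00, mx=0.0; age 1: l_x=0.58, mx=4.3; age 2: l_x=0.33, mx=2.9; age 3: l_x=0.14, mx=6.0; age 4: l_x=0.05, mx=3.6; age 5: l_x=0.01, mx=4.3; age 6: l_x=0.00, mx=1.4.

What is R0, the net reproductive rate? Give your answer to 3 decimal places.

lx·mx by age: 0, 2.494, 0.957, 0.84, 0.18, 0.043, 0
R0 = Σ lx·mx = 4.514 → 4.514

4.514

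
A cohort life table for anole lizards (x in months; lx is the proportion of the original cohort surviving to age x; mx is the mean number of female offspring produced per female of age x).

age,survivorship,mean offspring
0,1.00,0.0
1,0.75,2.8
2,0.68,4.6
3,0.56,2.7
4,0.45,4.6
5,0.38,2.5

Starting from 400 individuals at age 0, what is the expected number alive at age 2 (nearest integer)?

272

Expected survivors = N0 · l_2 = 400 × 0.68 = 272 → 272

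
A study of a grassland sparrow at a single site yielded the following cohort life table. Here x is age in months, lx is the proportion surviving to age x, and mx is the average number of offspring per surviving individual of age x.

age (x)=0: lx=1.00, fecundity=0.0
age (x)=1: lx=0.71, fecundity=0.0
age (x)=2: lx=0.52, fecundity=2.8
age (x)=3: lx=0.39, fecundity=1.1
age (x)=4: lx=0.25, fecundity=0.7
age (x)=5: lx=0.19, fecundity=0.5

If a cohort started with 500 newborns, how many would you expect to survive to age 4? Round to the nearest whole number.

Expected survivors = N0 · l_4 = 500 × 0.25 = 125 → 125

125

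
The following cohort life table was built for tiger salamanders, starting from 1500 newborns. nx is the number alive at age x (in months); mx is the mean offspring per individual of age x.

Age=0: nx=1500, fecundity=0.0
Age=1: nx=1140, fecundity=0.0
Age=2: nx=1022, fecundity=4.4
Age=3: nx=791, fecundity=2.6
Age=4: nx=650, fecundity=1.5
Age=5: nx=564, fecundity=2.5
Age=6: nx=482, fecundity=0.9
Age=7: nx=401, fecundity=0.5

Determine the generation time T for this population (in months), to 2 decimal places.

lx = nx/n0 = nx/1500: 1, 0.76, 0.68133…, 0.52733…, 0.43333…, 0.376, 0.32133…, 0.26733…
lx·mx: 0, 0, 2.997867…, 1.371067…, 0.65…, 0.94, 0.2892…, 0.133667… → R0 = 6.3818…
x·lx·mx: 0, 0, 5.995733…, 4.1132…, 2.6…, 4.7, 1.7352…, 0.935667… → Σ = 20.0798…
T = 20.0798… / 6.3818… = 3.146416… → 3.15

3.15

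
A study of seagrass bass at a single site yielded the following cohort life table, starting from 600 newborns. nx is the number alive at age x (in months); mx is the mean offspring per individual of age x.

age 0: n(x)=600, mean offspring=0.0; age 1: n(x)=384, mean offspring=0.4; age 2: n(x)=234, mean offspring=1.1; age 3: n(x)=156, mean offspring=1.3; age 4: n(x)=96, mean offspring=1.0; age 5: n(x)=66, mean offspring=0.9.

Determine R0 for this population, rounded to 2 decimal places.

1.28

lx = nx/n0 = nx/600: 1, 0.64, 0.39, 0.26, 0.16, 0.11
lx·mx by age: 0, 0.256, 0.429, 0.338, 0.16, 0.099
R0 = Σ lx·mx = 1.282 → 1.28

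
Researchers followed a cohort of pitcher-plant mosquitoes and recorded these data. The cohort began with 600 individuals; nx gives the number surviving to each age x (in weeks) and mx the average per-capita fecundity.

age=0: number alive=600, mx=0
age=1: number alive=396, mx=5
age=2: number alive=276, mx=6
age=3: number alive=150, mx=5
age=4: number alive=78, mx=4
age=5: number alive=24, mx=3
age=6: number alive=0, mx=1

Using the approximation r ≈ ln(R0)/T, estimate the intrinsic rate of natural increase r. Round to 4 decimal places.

lx = nx/n0 = nx/600: 1, 0.66, 0.46, 0.25, 0.13, 0.04, 0
R0 = Σ lx·mx = 0 + 3.3 + 2.76 + 1.25 + 0.52 + 0.12 + 0 = 7.95
Σ x·lx·mx = 15.25; T = 15.25/7.95 = 1.91824…
r ≈ ln(R0)/T = ln(7.95)/1.91824… = 1.080768… → 1.0808

1.0808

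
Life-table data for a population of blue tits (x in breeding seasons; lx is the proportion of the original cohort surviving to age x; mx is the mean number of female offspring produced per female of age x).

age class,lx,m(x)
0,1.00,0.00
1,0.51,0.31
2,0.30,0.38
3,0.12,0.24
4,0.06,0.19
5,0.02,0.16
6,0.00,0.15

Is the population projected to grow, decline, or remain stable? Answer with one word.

R0 = Σ lx·mx = 0 + 0.1581 + 0.114 + 0.0288 + 0.0114 + 0.0032 + 0 = 0.3155
R0 < 1, so the population is declining.

declining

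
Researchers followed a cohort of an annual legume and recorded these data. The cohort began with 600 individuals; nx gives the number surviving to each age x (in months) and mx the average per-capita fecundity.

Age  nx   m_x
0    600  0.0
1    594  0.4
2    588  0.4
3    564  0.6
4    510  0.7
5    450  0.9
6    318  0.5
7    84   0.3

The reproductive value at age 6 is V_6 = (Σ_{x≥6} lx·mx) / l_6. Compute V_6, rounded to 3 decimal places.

0.579

lx = nx/n0 = nx/600: 1, 0.99, 0.98, 0.94, 0.85, 0.75, 0.53, 0.14
lx·mx for x ≥ 6: 0.265, 0.042 → sum = 0.307
V_6 = 0.307 / l_6 = 0.307 / 0.53 = 0.579245… → 0.579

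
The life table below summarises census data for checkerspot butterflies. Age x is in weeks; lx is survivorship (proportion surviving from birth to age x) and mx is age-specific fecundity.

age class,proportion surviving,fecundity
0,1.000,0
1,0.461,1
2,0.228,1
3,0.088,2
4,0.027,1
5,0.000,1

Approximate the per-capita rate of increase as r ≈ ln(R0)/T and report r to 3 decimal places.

R0 = Σ lx·mx = 0 + 0.461 + 0.228 + 0.176 + 0.027 + 0 = 0.892
Σ x·lx·mx = 1.553; T = 1.553/0.892 = 1.74103…
r ≈ ln(R0)/T = ln(0.892)/1.74103… = -0.06564… → -0.066

-0.066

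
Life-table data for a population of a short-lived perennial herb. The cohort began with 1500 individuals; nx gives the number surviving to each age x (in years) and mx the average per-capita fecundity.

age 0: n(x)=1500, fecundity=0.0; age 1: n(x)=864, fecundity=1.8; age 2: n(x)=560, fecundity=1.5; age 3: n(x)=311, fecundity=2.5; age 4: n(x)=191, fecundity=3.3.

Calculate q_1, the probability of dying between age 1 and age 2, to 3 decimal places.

0.352

lx = nx/n0 = nx/1500: 1, 0.576, 0.37333…, 0.20733…, 0.12733…
q_1 = (l_1 − l_2) / l_1 = (0.576 − 0.373333…) / 0.576
     = 0.202667… / 0.576 = 0.351852… → 0.352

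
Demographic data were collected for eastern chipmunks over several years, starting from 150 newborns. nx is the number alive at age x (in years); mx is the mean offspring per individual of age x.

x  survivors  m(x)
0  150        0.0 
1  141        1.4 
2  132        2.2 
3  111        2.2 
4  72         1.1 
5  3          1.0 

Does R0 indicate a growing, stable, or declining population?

lx = nx/n0 = nx/150: 1, 0.94, 0.88, 0.74, 0.48, 0.02
R0 = Σ lx·mx = 0 + 1.316 + 1.936 + 1.628 + 0.528 + 0.02 = 5.428
R0 > 1, so the population is growing.

growing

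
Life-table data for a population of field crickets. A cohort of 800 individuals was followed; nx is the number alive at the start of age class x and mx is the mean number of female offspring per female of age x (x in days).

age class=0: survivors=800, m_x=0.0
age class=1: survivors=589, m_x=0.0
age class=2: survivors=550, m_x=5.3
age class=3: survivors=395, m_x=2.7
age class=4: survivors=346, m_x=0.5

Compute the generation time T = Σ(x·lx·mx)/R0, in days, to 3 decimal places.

lx = nx/n0 = nx/800: 1, 0.73625, 0.6875, 0.49375, 0.4325
lx·mx: 0, 0, 3.64375, 1.333125, 0.21625 → R0 = 5.193125
x·lx·mx: 0, 0, 7.2875, 3.999375, 0.865 → Σ = 12.151875
T = 12.151875 / 5.193125 = 2.339993… → 2.340

2.340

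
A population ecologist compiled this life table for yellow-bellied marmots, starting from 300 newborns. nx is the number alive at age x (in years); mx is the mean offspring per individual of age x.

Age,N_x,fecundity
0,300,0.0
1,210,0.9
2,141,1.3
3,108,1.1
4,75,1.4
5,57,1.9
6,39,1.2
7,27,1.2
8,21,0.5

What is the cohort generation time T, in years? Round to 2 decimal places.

3.10

lx = nx/n0 = nx/300: 1, 0.7, 0.47, 0.36, 0.25, 0.19, 0.13, 0.09, 0.07
lx·mx: 0, 0.63, 0.611, 0.396, 0.35, 0.361, 0.156, 0.108, 0.035 → R0 = 2.647
x·lx·mx: 0, 0.63, 1.222, 1.188, 1.4, 1.805, 0.936, 0.756, 0.28 → Σ = 8.217
T = 8.217 / 2.647 = 3.104269… → 3.10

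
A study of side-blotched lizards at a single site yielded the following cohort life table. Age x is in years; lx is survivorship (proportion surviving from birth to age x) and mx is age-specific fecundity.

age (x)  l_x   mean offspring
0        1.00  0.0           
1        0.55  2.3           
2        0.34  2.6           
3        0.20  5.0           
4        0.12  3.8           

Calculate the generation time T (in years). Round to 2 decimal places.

2.18

lx·mx: 0, 1.265, 0.884, 1, 0.456 → R0 = 3.605
x·lx·mx: 0, 1.265, 1.768, 3, 1.824 → Σ = 7.857
T = 7.857 / 3.605 = 2.179473… → 2.18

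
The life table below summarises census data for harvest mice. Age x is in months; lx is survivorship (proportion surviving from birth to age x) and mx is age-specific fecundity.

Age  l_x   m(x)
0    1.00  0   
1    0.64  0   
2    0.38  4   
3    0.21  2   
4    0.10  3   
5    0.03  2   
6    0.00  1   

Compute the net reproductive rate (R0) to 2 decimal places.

lx·mx by age: 0, 0, 1.52, 0.42, 0.3, 0.06, 0
R0 = Σ lx·mx = 2.3 → 2.30

2.30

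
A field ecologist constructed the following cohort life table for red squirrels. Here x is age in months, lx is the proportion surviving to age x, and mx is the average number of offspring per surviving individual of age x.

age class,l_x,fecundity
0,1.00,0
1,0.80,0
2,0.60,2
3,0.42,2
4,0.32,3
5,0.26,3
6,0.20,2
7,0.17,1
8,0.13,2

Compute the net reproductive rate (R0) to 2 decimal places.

lx·mx by age: 0, 0, 1.2, 0.84, 0.96, 0.78, 0.4, 0.17, 0.26
R0 = Σ lx·mx = 4.61 → 4.61

4.61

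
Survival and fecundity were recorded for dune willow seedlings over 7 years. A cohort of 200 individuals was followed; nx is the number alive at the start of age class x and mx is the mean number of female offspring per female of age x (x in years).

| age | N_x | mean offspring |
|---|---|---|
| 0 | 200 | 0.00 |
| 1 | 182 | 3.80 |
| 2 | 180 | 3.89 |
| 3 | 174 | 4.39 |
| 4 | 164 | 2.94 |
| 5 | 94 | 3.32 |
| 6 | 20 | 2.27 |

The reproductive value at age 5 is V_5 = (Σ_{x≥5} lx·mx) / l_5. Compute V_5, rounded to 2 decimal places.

3.80

lx = nx/n0 = nx/200: 1, 0.91, 0.9, 0.87, 0.82, 0.47, 0.1
lx·mx for x ≥ 5: 1.5604, 0.227 → sum = 1.7874
V_5 = 1.7874 / l_5 = 1.7874 / 0.47 = 3.802979… → 3.80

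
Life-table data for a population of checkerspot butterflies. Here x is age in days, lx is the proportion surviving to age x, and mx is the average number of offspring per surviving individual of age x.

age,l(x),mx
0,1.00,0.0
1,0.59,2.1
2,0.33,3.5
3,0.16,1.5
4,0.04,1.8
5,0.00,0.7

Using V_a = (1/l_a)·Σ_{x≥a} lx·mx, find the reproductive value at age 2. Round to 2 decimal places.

lx·mx for x ≥ 2: 1.155, 0.24, 0.072, 0 → sum = 1.467
V_2 = 1.467 / l_2 = 1.467 / 0.33 = 4.445455… → 4.45

4.45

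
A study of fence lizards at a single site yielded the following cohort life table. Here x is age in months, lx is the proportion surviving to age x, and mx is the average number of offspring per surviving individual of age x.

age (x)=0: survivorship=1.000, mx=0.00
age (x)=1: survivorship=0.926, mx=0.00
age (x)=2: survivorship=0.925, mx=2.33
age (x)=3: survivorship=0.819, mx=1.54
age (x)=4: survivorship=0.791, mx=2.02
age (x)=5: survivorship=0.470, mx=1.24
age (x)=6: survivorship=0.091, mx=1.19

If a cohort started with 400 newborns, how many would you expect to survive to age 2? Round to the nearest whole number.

Expected survivors = N0 · l_2 = 400 × 0.925 = 370 → 370

370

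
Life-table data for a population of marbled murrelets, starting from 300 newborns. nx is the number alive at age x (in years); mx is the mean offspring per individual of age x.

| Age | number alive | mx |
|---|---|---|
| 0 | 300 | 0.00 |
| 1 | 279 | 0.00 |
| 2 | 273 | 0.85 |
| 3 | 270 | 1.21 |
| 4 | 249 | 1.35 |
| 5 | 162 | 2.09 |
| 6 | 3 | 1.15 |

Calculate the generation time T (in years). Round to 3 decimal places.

3.640

lx = nx/n0 = nx/300: 1, 0.93, 0.91, 0.9, 0.83, 0.54, 0.01
lx·mx: 0, 0, 0.7735, 1.089, 1.1205, 1.1286, 0.0115 → R0 = 4.1231
x·lx·mx: 0, 0, 1.547, 3.267, 4.482, 5.643, 0.069 → Σ = 15.008
T = 15.008 / 4.1231 = 3.63998… → 3.640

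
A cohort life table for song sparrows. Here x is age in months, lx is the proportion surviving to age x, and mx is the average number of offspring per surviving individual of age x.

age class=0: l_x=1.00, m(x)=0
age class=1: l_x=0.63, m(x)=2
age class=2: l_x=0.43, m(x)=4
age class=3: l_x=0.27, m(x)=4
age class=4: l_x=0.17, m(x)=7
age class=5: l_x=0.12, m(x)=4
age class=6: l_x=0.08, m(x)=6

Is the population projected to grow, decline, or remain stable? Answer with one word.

growing

R0 = Σ lx·mx = 0 + 1.26 + 1.72 + 1.08 + 1.19 + 0.48 + 0.48 = 6.21
R0 > 1, so the population is growing.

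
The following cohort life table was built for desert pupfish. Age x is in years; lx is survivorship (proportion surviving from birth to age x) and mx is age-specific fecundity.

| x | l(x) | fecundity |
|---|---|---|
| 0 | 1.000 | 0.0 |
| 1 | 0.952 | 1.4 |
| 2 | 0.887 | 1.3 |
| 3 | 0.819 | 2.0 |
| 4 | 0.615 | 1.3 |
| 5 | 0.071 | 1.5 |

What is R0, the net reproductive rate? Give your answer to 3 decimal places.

lx·mx by age: 0, 1.3328, 1.1531, 1.638, 0.7995, 0.1065
R0 = Σ lx·mx = 5.0299 → 5.030

5.030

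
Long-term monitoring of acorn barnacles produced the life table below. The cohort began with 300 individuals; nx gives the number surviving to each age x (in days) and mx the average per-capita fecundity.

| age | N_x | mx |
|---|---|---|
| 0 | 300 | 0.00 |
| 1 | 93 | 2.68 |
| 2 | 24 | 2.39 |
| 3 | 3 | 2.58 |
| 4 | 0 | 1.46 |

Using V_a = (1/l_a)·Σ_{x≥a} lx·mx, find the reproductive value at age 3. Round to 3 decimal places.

2.580

lx = nx/n0 = nx/300: 1, 0.31, 0.08, 0.01, 0
lx·mx for x ≥ 3: 0.0258, 0 → sum = 0.0258
V_3 = 0.0258 / l_3 = 0.0258 / 0.01 = 2.58 → 2.580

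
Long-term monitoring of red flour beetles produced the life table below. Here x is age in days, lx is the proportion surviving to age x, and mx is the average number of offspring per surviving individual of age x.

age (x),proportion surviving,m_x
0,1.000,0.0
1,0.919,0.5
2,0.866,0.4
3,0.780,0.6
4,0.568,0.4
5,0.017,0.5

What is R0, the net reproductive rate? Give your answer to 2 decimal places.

lx·mx by age: 0, 0.4595, 0.3464, 0.468, 0.2272, 0.0085
R0 = Σ lx·mx = 1.5096 → 1.51

1.51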